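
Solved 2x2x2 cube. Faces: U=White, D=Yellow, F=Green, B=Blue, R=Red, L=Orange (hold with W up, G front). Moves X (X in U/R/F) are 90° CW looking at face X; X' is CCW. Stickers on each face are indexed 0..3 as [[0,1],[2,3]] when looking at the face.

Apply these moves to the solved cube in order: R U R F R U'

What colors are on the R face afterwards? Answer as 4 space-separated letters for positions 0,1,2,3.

After move 1 (R): R=RRRR U=WGWG F=GYGY D=YBYB B=WBWB
After move 2 (U): U=WWGG F=RRGY R=WBRR B=OOWB L=GYOO
After move 3 (R): R=RWRB U=WRGY F=RBGB D=YWYO B=GOWB
After move 4 (F): F=GRBB U=WROY R=GWYB D=RRYO L=GYOW
After move 5 (R): R=YGBW U=WROB F=GRBO D=RWYG B=YORB
After move 6 (U'): U=RBWO F=GYBO R=GRBW B=YGRB L=YOOW
Query: R face = GRBW

Answer: G R B W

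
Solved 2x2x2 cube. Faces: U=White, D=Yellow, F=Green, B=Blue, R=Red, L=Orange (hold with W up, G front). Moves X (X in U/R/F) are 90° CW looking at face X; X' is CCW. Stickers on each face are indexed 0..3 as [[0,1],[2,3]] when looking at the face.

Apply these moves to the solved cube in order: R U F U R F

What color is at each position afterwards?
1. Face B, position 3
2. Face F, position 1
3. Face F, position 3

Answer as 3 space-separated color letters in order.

Answer: B G W

Derivation:
After move 1 (R): R=RRRR U=WGWG F=GYGY D=YBYB B=WBWB
After move 2 (U): U=WWGG F=RRGY R=WBRR B=OOWB L=GYOO
After move 3 (F): F=GRYR U=WWOY R=GBGR D=RWYB L=GYOB
After move 4 (U): U=OWYW F=GBYR R=OOGR B=GYWB L=GROB
After move 5 (R): R=GORO U=OBYR F=GWYB D=RWYG B=WYWB
After move 6 (F): F=YGBW U=OBBR R=YORO D=RGYG L=GROW
Query 1: B[3] = B
Query 2: F[1] = G
Query 3: F[3] = W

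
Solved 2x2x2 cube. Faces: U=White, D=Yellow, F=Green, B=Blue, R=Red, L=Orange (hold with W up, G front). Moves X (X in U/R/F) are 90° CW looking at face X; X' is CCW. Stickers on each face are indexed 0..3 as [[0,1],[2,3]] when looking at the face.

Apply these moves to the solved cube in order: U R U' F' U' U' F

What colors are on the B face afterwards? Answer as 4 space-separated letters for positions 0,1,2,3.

Answer: G Y W B

Derivation:
After move 1 (U): U=WWWW F=RRGG R=BBRR B=OOBB L=GGOO
After move 2 (R): R=RBRB U=WRWG F=RYGY D=YBYO B=WOWB
After move 3 (U'): U=RGWW F=GGGY R=RYRB B=RBWB L=WOOO
After move 4 (F'): F=GYGG U=RGRR R=BYYB D=OOYO L=WWOW
After move 5 (U'): U=GRRR F=WWGG R=GYYB B=BYWB L=RBOW
After move 6 (U'): U=RRGR F=RBGG R=WWYB B=GYWB L=BYOW
After move 7 (F): F=GRGB U=RRWY R=GWRB D=YWYO L=BOOO
Query: B face = GYWB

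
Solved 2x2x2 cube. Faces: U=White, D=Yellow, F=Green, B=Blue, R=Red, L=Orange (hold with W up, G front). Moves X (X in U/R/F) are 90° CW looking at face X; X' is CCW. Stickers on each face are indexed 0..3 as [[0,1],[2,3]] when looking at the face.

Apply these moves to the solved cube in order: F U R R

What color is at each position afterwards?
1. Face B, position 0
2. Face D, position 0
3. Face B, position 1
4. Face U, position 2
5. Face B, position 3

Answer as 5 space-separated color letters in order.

After move 1 (F): F=GGGG U=WWOO R=WRWR D=RRYY L=OYOY
After move 2 (U): U=OWOW F=WRGG R=BBWR B=OYBB L=GGOY
After move 3 (R): R=WBRB U=OROG F=WRGY D=RBYO B=WYWB
After move 4 (R): R=RWBB U=OROY F=WBGO D=RWYW B=GYRB
Query 1: B[0] = G
Query 2: D[0] = R
Query 3: B[1] = Y
Query 4: U[2] = O
Query 5: B[3] = B

Answer: G R Y O B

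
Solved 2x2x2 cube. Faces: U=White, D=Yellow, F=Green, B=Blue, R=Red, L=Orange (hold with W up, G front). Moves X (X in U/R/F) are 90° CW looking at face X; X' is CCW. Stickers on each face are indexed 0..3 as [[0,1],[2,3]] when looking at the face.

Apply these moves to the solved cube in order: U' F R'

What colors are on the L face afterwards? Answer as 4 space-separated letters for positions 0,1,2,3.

After move 1 (U'): U=WWWW F=OOGG R=GGRR B=RRBB L=BBOO
After move 2 (F): F=GOGO U=WWOB R=WGWR D=RGYY L=BYOY
After move 3 (R'): R=GRWW U=WBOR F=GWGB D=ROYO B=YRGB
Query: L face = BYOY

Answer: B Y O Y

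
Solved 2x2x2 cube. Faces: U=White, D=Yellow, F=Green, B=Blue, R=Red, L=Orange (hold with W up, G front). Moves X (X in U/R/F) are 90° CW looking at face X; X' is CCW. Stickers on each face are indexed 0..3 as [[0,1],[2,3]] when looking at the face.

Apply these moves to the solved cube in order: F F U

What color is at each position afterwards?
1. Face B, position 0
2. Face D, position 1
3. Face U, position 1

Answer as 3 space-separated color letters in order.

Answer: O W W

Derivation:
After move 1 (F): F=GGGG U=WWOO R=WRWR D=RRYY L=OYOY
After move 2 (F): F=GGGG U=WWYY R=OROR D=WWYY L=OROR
After move 3 (U): U=YWYW F=ORGG R=BBOR B=ORBB L=GGOR
Query 1: B[0] = O
Query 2: D[1] = W
Query 3: U[1] = W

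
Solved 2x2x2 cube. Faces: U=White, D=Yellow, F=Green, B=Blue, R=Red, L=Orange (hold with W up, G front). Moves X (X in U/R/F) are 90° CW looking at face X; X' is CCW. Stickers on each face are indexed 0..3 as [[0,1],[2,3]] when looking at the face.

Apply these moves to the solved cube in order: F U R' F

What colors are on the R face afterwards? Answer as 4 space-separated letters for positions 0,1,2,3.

After move 1 (F): F=GGGG U=WWOO R=WRWR D=RRYY L=OYOY
After move 2 (U): U=OWOW F=WRGG R=BBWR B=OYBB L=GGOY
After move 3 (R'): R=BRBW U=OBOO F=WWGW D=RRYG B=YYRB
After move 4 (F): F=GWWW U=OBYG R=OROW D=BBYG L=GROR
Query: R face = OROW

Answer: O R O W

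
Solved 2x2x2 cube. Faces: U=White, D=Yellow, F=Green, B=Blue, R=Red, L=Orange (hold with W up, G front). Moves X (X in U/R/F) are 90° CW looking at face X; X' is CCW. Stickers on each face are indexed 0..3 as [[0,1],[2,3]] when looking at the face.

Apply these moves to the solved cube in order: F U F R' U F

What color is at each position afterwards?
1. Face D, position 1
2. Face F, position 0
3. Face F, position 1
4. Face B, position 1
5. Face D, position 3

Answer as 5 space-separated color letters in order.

Answer: Y G B R R

Derivation:
After move 1 (F): F=GGGG U=WWOO R=WRWR D=RRYY L=OYOY
After move 2 (U): U=OWOW F=WRGG R=BBWR B=OYBB L=GGOY
After move 3 (F): F=GWGR U=OWYG R=OBWR D=WBYY L=GROR
After move 4 (R'): R=BROW U=OBYO F=GWGG D=WWYR B=YYBB
After move 5 (U): U=YOOB F=BRGG R=YYOW B=GRBB L=GWOR
After move 6 (F): F=GBGR U=YORW R=OYBW D=OYYR L=GWOW
Query 1: D[1] = Y
Query 2: F[0] = G
Query 3: F[1] = B
Query 4: B[1] = R
Query 5: D[3] = R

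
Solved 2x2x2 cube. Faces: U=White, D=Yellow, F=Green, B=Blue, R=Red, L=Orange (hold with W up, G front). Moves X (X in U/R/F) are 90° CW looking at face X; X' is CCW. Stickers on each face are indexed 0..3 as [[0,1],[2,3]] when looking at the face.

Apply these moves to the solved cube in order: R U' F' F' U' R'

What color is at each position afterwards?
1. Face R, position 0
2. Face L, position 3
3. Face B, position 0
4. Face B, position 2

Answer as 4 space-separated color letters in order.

Answer: G G B W

Derivation:
After move 1 (R): R=RRRR U=WGWG F=GYGY D=YBYB B=WBWB
After move 2 (U'): U=GGWW F=OOGY R=GYRR B=RRWB L=WBOO
After move 3 (F'): F=OYOG U=GGGR R=BYYR D=BOYB L=WWOW
After move 4 (F'): F=YGOO U=GGBY R=OYBR D=WWYB L=WROG
After move 5 (U'): U=GYGB F=WROO R=YGBR B=OYWB L=RROG
After move 6 (R'): R=GRYB U=GWGO F=WYOB D=WRYO B=BYWB
Query 1: R[0] = G
Query 2: L[3] = G
Query 3: B[0] = B
Query 4: B[2] = W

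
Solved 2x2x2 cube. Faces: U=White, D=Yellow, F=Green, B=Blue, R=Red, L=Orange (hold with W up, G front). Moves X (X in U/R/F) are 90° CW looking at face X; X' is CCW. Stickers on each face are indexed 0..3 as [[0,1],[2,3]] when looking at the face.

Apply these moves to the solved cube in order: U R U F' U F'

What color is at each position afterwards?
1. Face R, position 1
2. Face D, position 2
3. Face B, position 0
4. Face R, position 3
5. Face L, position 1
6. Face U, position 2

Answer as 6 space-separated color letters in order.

After move 1 (U): U=WWWW F=RRGG R=BBRR B=OOBB L=GGOO
After move 2 (R): R=RBRB U=WRWG F=RYGY D=YBYO B=WOWB
After move 3 (U): U=WWGR F=RBGY R=WORB B=GGWB L=RYOO
After move 4 (F'): F=BYRG U=WWWR R=BOYB D=YOYO L=RROG
After move 5 (U): U=WWRW F=BORG R=GGYB B=RRWB L=BYOG
After move 6 (F'): F=OGBR U=WWGY R=OGYB D=YGYO L=BWOR
Query 1: R[1] = G
Query 2: D[2] = Y
Query 3: B[0] = R
Query 4: R[3] = B
Query 5: L[1] = W
Query 6: U[2] = G

Answer: G Y R B W G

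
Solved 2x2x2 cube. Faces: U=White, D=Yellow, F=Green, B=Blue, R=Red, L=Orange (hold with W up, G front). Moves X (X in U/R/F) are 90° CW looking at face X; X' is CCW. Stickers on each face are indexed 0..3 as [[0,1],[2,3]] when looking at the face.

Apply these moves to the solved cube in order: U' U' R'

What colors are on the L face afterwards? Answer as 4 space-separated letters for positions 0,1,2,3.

After move 1 (U'): U=WWWW F=OOGG R=GGRR B=RRBB L=BBOO
After move 2 (U'): U=WWWW F=BBGG R=OORR B=GGBB L=RROO
After move 3 (R'): R=OROR U=WBWG F=BWGW D=YBYG B=YGYB
Query: L face = RROO

Answer: R R O O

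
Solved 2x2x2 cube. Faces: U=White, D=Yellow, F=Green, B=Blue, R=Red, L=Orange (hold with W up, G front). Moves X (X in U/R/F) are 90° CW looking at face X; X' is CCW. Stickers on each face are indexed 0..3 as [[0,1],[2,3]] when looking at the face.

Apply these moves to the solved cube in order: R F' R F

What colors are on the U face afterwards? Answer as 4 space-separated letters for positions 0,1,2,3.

Answer: W Y W G

Derivation:
After move 1 (R): R=RRRR U=WGWG F=GYGY D=YBYB B=WBWB
After move 2 (F'): F=YYGG U=WGRR R=BRYR D=OOYB L=OGOW
After move 3 (R): R=YBRR U=WYRG F=YOGB D=OWYW B=RBGB
After move 4 (F): F=GYBO U=WYWG R=RBGR D=RYYW L=OOOW
Query: U face = WYWG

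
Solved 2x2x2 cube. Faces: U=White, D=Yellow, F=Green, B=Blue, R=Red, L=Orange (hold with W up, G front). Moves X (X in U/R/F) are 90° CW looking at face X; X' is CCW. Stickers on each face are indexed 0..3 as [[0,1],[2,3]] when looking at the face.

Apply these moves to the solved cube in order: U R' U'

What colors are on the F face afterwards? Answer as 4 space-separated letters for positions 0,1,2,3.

Answer: G G G W

Derivation:
After move 1 (U): U=WWWW F=RRGG R=BBRR B=OOBB L=GGOO
After move 2 (R'): R=BRBR U=WBWO F=RWGW D=YRYG B=YOYB
After move 3 (U'): U=BOWW F=GGGW R=RWBR B=BRYB L=YOOO
Query: F face = GGGW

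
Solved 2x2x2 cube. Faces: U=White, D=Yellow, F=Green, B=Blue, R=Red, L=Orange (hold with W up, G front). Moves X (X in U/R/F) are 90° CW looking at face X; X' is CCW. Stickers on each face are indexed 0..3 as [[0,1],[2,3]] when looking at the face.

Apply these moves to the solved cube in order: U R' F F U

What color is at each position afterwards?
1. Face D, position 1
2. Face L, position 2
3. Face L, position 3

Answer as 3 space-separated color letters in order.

After move 1 (U): U=WWWW F=RRGG R=BBRR B=OOBB L=GGOO
After move 2 (R'): R=BRBR U=WBWO F=RWGW D=YRYG B=YOYB
After move 3 (F): F=GRWW U=WBOG R=WROR D=BBYG L=GYOR
After move 4 (F): F=WGWR U=WBRY R=ORGR D=OWYG L=GBOB
After move 5 (U): U=RWYB F=ORWR R=YOGR B=GBYB L=WGOB
Query 1: D[1] = W
Query 2: L[2] = O
Query 3: L[3] = B

Answer: W O B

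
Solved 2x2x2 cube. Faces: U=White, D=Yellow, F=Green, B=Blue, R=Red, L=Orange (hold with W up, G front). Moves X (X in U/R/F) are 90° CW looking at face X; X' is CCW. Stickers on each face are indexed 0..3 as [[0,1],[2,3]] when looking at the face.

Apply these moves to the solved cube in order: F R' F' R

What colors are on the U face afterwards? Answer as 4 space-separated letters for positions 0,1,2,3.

Answer: W O R G

Derivation:
After move 1 (F): F=GGGG U=WWOO R=WRWR D=RRYY L=OYOY
After move 2 (R'): R=RRWW U=WBOB F=GWGO D=RGYG B=YBRB
After move 3 (F'): F=WOGG U=WBRW R=GRRW D=YYYG L=OBOO
After move 4 (R): R=RGWR U=WORG F=WYGG D=YRYY B=WBBB
Query: U face = WORG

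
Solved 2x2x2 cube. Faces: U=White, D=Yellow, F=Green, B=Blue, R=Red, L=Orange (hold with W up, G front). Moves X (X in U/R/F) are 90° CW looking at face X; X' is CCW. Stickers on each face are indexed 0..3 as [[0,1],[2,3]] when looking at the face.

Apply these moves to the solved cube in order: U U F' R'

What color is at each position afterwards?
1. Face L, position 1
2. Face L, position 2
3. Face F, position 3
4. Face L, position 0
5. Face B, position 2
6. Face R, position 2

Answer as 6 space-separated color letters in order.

Answer: W O R R O Y

Derivation:
After move 1 (U): U=WWWW F=RRGG R=BBRR B=OOBB L=GGOO
After move 2 (U): U=WWWW F=BBGG R=OORR B=GGBB L=RROO
After move 3 (F'): F=BGBG U=WWOR R=YOYR D=ROYY L=RWOW
After move 4 (R'): R=ORYY U=WBOG F=BWBR D=RGYG B=YGOB
Query 1: L[1] = W
Query 2: L[2] = O
Query 3: F[3] = R
Query 4: L[0] = R
Query 5: B[2] = O
Query 6: R[2] = Y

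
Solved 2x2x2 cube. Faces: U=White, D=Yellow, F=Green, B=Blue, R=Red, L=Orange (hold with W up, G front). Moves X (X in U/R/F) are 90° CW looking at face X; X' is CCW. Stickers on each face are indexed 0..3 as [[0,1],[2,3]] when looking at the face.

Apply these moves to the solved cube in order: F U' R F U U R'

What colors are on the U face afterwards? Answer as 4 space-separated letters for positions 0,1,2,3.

After move 1 (F): F=GGGG U=WWOO R=WRWR D=RRYY L=OYOY
After move 2 (U'): U=WOWO F=OYGG R=GGWR B=WRBB L=BBOY
After move 3 (R): R=WGRG U=WYWG F=ORGY D=RBYW B=OROB
After move 4 (F): F=GOYR U=WYYB R=WGGG D=RWYW L=BROB
After move 5 (U): U=YWBY F=WGYR R=ORGG B=BROB L=GOOB
After move 6 (U): U=BYYW F=ORYR R=BRGG B=GOOB L=WGOB
After move 7 (R'): R=RGBG U=BOYG F=OYYW D=RRYR B=WOWB
Query: U face = BOYG

Answer: B O Y G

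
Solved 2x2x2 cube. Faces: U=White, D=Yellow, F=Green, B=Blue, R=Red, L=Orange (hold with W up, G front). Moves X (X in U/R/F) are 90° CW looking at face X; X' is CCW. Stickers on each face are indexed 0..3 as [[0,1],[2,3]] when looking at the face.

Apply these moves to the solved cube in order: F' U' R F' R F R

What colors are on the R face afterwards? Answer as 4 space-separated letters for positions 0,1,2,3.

After move 1 (F'): F=GGGG U=WWRR R=YRYR D=OOYY L=OWOW
After move 2 (U'): U=WRWR F=OWGG R=GGYR B=YRBB L=BBOW
After move 3 (R): R=YGRG U=WWWG F=OOGY D=OBYY B=RRRB
After move 4 (F'): F=OYOG U=WWYR R=BGOG D=BWYY L=BGOW
After move 5 (R): R=OBGG U=WYYG F=OWOY D=BRYR B=RRWB
After move 6 (F): F=OOYW U=WYWG R=YBGG D=GOYR L=BBOR
After move 7 (R): R=GYGB U=WOWW F=OOYR D=GWYR B=GRYB
Query: R face = GYGB

Answer: G Y G B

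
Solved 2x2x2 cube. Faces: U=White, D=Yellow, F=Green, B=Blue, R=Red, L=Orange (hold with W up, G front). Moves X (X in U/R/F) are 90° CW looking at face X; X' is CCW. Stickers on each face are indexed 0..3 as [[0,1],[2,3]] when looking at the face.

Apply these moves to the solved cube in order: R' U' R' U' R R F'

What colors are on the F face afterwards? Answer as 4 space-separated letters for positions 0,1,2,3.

After move 1 (R'): R=RRRR U=WBWB F=GWGW D=YGYG B=YBYB
After move 2 (U'): U=BBWW F=OOGW R=GWRR B=RRYB L=YBOO
After move 3 (R'): R=WRGR U=BYWR F=OBGW D=YOYW B=GRGB
After move 4 (U'): U=YRBW F=YBGW R=OBGR B=WRGB L=GROO
After move 5 (R): R=GORB U=YBBW F=YOGW D=YGYW B=WRRB
After move 6 (R): R=RGBO U=YOBW F=YGGW D=YRYW B=WRBB
After move 7 (F'): F=GWYG U=YORB R=RGYO D=ROYW L=GWOB
Query: F face = GWYG

Answer: G W Y G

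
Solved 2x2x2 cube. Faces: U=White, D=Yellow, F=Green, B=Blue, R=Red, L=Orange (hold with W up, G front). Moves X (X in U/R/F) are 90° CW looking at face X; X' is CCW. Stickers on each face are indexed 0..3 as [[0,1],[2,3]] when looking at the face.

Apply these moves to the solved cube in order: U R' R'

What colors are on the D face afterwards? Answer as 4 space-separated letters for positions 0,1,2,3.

Answer: Y W Y W

Derivation:
After move 1 (U): U=WWWW F=RRGG R=BBRR B=OOBB L=GGOO
After move 2 (R'): R=BRBR U=WBWO F=RWGW D=YRYG B=YOYB
After move 3 (R'): R=RRBB U=WYWY F=RBGO D=YWYW B=GORB
Query: D face = YWYW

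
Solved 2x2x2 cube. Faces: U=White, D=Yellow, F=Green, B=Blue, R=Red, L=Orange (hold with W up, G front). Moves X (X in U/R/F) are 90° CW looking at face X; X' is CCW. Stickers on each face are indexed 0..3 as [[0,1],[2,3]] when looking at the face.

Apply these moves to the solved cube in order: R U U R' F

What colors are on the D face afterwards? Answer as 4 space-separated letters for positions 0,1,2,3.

After move 1 (R): R=RRRR U=WGWG F=GYGY D=YBYB B=WBWB
After move 2 (U): U=WWGG F=RRGY R=WBRR B=OOWB L=GYOO
After move 3 (U): U=GWGW F=WBGY R=OORR B=GYWB L=RROO
After move 4 (R'): R=OROR U=GWGG F=WWGW D=YBYY B=BYBB
After move 5 (F): F=GWWW U=GWOR R=GRGR D=OOYY L=RYOB
Query: D face = OOYY

Answer: O O Y Y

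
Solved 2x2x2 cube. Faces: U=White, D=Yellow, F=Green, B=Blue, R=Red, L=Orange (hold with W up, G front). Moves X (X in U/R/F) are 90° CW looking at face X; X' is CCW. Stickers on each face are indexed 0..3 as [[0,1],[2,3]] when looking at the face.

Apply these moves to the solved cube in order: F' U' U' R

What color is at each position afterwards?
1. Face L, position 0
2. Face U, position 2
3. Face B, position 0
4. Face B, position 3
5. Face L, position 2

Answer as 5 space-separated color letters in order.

After move 1 (F'): F=GGGG U=WWRR R=YRYR D=OOYY L=OWOW
After move 2 (U'): U=WRWR F=OWGG R=GGYR B=YRBB L=BBOW
After move 3 (U'): U=RRWW F=BBGG R=OWYR B=GGBB L=YROW
After move 4 (R): R=YORW U=RBWG F=BOGY D=OBYG B=WGRB
Query 1: L[0] = Y
Query 2: U[2] = W
Query 3: B[0] = W
Query 4: B[3] = B
Query 5: L[2] = O

Answer: Y W W B O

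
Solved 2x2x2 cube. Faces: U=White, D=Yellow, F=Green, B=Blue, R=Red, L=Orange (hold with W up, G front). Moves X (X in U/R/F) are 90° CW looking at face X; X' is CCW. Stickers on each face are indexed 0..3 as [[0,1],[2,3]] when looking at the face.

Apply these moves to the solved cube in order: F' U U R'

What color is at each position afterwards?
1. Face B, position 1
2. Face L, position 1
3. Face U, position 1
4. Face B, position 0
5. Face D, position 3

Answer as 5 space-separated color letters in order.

Answer: G R B Y G

Derivation:
After move 1 (F'): F=GGGG U=WWRR R=YRYR D=OOYY L=OWOW
After move 2 (U): U=RWRW F=YRGG R=BBYR B=OWBB L=GGOW
After move 3 (U): U=RRWW F=BBGG R=OWYR B=GGBB L=YROW
After move 4 (R'): R=WROY U=RBWG F=BRGW D=OBYG B=YGOB
Query 1: B[1] = G
Query 2: L[1] = R
Query 3: U[1] = B
Query 4: B[0] = Y
Query 5: D[3] = G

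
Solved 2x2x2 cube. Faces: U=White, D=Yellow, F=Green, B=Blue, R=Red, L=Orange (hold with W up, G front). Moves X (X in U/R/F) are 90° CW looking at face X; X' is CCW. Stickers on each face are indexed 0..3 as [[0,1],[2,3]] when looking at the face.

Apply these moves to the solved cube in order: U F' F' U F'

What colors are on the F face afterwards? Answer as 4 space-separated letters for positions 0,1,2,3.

Answer: B R O R

Derivation:
After move 1 (U): U=WWWW F=RRGG R=BBRR B=OOBB L=GGOO
After move 2 (F'): F=RGRG U=WWBR R=YBYR D=GOYY L=GWOW
After move 3 (F'): F=GGRR U=WWYY R=OBGR D=WWYY L=GROB
After move 4 (U): U=YWYW F=OBRR R=OOGR B=GRBB L=GGOB
After move 5 (F'): F=BROR U=YWOG R=WOWR D=GBYY L=GWOY
Query: F face = BROR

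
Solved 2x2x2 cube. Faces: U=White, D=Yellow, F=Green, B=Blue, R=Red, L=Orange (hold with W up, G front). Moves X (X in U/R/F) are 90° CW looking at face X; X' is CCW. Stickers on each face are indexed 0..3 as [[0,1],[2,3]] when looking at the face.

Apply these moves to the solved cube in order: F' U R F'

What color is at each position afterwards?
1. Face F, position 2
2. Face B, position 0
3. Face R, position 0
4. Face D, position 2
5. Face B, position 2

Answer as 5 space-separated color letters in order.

After move 1 (F'): F=GGGG U=WWRR R=YRYR D=OOYY L=OWOW
After move 2 (U): U=RWRW F=YRGG R=BBYR B=OWBB L=GGOW
After move 3 (R): R=YBRB U=RRRG F=YOGY D=OBYO B=WWWB
After move 4 (F'): F=OYYG U=RRYR R=BBOB D=GWYO L=GGOR
Query 1: F[2] = Y
Query 2: B[0] = W
Query 3: R[0] = B
Query 4: D[2] = Y
Query 5: B[2] = W

Answer: Y W B Y W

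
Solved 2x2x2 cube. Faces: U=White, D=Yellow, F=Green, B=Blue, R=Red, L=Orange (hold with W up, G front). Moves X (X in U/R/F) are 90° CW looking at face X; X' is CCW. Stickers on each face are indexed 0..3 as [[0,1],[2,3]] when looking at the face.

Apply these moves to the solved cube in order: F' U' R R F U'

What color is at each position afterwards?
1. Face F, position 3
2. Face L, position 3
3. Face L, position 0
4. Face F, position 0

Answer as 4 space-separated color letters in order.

Answer: B R G B

Derivation:
After move 1 (F'): F=GGGG U=WWRR R=YRYR D=OOYY L=OWOW
After move 2 (U'): U=WRWR F=OWGG R=GGYR B=YRBB L=BBOW
After move 3 (R): R=YGRG U=WWWG F=OOGY D=OBYY B=RRRB
After move 4 (R): R=RYGG U=WOWY F=OBGY D=ORYR B=GRWB
After move 5 (F): F=GOYB U=WOWB R=WYYG D=GRYR L=BOOR
After move 6 (U'): U=OBWW F=BOYB R=GOYG B=WYWB L=GROR
Query 1: F[3] = B
Query 2: L[3] = R
Query 3: L[0] = G
Query 4: F[0] = B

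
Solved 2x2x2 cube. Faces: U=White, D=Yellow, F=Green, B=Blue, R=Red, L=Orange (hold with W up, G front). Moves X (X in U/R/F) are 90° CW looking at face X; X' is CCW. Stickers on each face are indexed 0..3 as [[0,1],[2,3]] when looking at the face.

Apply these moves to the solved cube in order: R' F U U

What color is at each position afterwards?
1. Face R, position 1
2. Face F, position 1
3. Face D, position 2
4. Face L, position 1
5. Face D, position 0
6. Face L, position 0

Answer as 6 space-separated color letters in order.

Answer: Y B Y R R W

Derivation:
After move 1 (R'): R=RRRR U=WBWB F=GWGW D=YGYG B=YBYB
After move 2 (F): F=GGWW U=WBOO R=WRBR D=RRYG L=OYOG
After move 3 (U): U=OWOB F=WRWW R=YBBR B=OYYB L=GGOG
After move 4 (U): U=OOBW F=YBWW R=OYBR B=GGYB L=WROG
Query 1: R[1] = Y
Query 2: F[1] = B
Query 3: D[2] = Y
Query 4: L[1] = R
Query 5: D[0] = R
Query 6: L[0] = W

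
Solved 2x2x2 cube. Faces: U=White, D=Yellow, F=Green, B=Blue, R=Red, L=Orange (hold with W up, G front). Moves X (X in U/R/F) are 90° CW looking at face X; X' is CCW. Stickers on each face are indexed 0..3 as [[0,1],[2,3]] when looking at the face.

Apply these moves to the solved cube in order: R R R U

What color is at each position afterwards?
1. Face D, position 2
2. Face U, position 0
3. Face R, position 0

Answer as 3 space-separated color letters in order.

After move 1 (R): R=RRRR U=WGWG F=GYGY D=YBYB B=WBWB
After move 2 (R): R=RRRR U=WYWY F=GBGB D=YWYW B=GBGB
After move 3 (R): R=RRRR U=WBWB F=GWGW D=YGYG B=YBYB
After move 4 (U): U=WWBB F=RRGW R=YBRR B=OOYB L=GWOO
Query 1: D[2] = Y
Query 2: U[0] = W
Query 3: R[0] = Y

Answer: Y W Y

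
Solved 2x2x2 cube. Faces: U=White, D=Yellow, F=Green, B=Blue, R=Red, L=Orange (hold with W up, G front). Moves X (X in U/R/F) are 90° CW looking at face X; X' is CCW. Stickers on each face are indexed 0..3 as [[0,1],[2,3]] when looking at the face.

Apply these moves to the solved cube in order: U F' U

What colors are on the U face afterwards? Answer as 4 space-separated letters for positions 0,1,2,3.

After move 1 (U): U=WWWW F=RRGG R=BBRR B=OOBB L=GGOO
After move 2 (F'): F=RGRG U=WWBR R=YBYR D=GOYY L=GWOW
After move 3 (U): U=BWRW F=YBRG R=OOYR B=GWBB L=RGOW
Query: U face = BWRW

Answer: B W R W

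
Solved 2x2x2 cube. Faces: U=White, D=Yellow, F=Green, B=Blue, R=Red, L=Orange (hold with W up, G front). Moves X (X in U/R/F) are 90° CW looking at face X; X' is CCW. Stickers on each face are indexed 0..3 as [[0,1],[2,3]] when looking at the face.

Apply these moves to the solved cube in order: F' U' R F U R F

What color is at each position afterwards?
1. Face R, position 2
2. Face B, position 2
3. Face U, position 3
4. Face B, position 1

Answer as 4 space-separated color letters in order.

After move 1 (F'): F=GGGG U=WWRR R=YRYR D=OOYY L=OWOW
After move 2 (U'): U=WRWR F=OWGG R=GGYR B=YRBB L=BBOW
After move 3 (R): R=YGRG U=WWWG F=OOGY D=OBYY B=RRRB
After move 4 (F): F=GOYO U=WWWB R=WGGG D=RYYY L=BOOB
After move 5 (U): U=WWBW F=WGYO R=RRGG B=BORB L=GOOB
After move 6 (R): R=GRGR U=WGBO F=WYYY D=RRYB B=WOWB
After move 7 (F): F=YWYY U=WGBO R=BROR D=GGYB L=GROR
Query 1: R[2] = O
Query 2: B[2] = W
Query 3: U[3] = O
Query 4: B[1] = O

Answer: O W O O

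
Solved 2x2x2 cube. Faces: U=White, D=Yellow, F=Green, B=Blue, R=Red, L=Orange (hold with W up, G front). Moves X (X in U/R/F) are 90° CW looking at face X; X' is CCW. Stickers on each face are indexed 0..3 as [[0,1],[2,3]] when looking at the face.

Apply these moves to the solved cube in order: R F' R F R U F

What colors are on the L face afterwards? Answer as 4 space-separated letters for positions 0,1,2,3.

After move 1 (R): R=RRRR U=WGWG F=GYGY D=YBYB B=WBWB
After move 2 (F'): F=YYGG U=WGRR R=BRYR D=OOYB L=OGOW
After move 3 (R): R=YBRR U=WYRG F=YOGB D=OWYW B=RBGB
After move 4 (F): F=GYBO U=WYWG R=RBGR D=RYYW L=OOOW
After move 5 (R): R=GRRB U=WYWO F=GYBW D=RGYR B=GBYB
After move 6 (U): U=WWOY F=GRBW R=GBRB B=OOYB L=GYOW
After move 7 (F): F=BGWR U=WWWY R=OBYB D=RGYR L=GROG
Query: L face = GROG

Answer: G R O G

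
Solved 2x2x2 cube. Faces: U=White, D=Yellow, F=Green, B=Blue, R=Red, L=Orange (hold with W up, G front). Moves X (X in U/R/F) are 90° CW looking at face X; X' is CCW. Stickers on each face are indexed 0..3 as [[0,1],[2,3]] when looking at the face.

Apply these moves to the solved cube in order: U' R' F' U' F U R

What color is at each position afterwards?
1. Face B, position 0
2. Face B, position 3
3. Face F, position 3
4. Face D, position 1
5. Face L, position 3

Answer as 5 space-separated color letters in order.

After move 1 (U'): U=WWWW F=OOGG R=GGRR B=RRBB L=BBOO
After move 2 (R'): R=GRGR U=WBWR F=OWGW D=YOYG B=YRYB
After move 3 (F'): F=WWOG U=WBGG R=ORYR D=BOYG L=BROW
After move 4 (U'): U=BGWG F=BROG R=WWYR B=ORYB L=YROW
After move 5 (F): F=OBGR U=BGWR R=WWGR D=YWYG L=YBOO
After move 6 (U): U=WBRG F=WWGR R=ORGR B=YBYB L=OBOO
After move 7 (R): R=GORR U=WWRR F=WWGG D=YYYY B=GBBB
Query 1: B[0] = G
Query 2: B[3] = B
Query 3: F[3] = G
Query 4: D[1] = Y
Query 5: L[3] = O

Answer: G B G Y O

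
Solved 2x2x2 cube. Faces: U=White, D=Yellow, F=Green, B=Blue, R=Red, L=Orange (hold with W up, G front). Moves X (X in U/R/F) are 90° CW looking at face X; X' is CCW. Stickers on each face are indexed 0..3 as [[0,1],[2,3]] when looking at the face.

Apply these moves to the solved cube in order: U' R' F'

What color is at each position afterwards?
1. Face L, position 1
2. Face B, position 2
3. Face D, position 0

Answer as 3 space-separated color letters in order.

After move 1 (U'): U=WWWW F=OOGG R=GGRR B=RRBB L=BBOO
After move 2 (R'): R=GRGR U=WBWR F=OWGW D=YOYG B=YRYB
After move 3 (F'): F=WWOG U=WBGG R=ORYR D=BOYG L=BROW
Query 1: L[1] = R
Query 2: B[2] = Y
Query 3: D[0] = B

Answer: R Y B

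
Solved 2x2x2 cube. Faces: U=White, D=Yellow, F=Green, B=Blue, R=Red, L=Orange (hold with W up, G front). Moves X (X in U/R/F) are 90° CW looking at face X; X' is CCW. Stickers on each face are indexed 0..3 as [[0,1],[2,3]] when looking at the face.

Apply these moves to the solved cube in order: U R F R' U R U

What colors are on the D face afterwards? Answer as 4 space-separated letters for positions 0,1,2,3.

Answer: R R Y G

Derivation:
After move 1 (U): U=WWWW F=RRGG R=BBRR B=OOBB L=GGOO
After move 2 (R): R=RBRB U=WRWG F=RYGY D=YBYO B=WOWB
After move 3 (F): F=GRYY U=WROG R=WBGB D=RRYO L=GYOB
After move 4 (R'): R=BBWG U=WWOW F=GRYG D=RRYY B=OORB
After move 5 (U): U=OWWW F=BBYG R=OOWG B=GYRB L=GROB
After move 6 (R): R=WOGO U=OBWG F=BRYY D=RRYG B=WYWB
After move 7 (U): U=WOGB F=WOYY R=WYGO B=GRWB L=BROB
Query: D face = RRYG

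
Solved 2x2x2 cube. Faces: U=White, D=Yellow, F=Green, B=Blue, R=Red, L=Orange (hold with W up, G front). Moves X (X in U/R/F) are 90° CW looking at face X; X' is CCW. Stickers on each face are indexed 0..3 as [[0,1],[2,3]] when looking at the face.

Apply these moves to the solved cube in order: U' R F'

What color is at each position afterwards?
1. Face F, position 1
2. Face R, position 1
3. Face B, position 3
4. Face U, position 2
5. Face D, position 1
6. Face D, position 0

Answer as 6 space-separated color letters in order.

After move 1 (U'): U=WWWW F=OOGG R=GGRR B=RRBB L=BBOO
After move 2 (R): R=RGRG U=WOWG F=OYGY D=YBYR B=WRWB
After move 3 (F'): F=YYOG U=WORR R=BGYG D=BOYR L=BGOW
Query 1: F[1] = Y
Query 2: R[1] = G
Query 3: B[3] = B
Query 4: U[2] = R
Query 5: D[1] = O
Query 6: D[0] = B

Answer: Y G B R O B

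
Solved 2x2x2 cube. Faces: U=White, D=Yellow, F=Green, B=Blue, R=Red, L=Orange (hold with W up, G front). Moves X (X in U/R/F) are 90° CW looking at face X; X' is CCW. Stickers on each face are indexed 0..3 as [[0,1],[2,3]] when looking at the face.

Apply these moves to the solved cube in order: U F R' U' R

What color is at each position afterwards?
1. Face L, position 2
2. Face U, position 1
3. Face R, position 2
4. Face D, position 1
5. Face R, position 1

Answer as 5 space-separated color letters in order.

Answer: O Y W B G

Derivation:
After move 1 (U): U=WWWW F=RRGG R=BBRR B=OOBB L=GGOO
After move 2 (F): F=GRGR U=WWOG R=WBWR D=RBYY L=GYOY
After move 3 (R'): R=BRWW U=WBOO F=GWGG D=RRYR B=YOBB
After move 4 (U'): U=BOWO F=GYGG R=GWWW B=BRBB L=YOOY
After move 5 (R): R=WGWW U=BYWG F=GRGR D=RBYB B=OROB
Query 1: L[2] = O
Query 2: U[1] = Y
Query 3: R[2] = W
Query 4: D[1] = B
Query 5: R[1] = G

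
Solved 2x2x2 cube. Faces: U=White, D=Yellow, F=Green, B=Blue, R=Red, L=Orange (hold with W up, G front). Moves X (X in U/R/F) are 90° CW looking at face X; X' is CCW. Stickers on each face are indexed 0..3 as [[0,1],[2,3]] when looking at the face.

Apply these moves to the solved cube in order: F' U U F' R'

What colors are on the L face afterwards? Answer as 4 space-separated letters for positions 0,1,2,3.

After move 1 (F'): F=GGGG U=WWRR R=YRYR D=OOYY L=OWOW
After move 2 (U): U=RWRW F=YRGG R=BBYR B=OWBB L=GGOW
After move 3 (U): U=RRWW F=BBGG R=OWYR B=GGBB L=YROW
After move 4 (F'): F=BGBG U=RROY R=OWOR D=RWYY L=YWOW
After move 5 (R'): R=WROO U=RBOG F=BRBY D=RGYG B=YGWB
Query: L face = YWOW

Answer: Y W O W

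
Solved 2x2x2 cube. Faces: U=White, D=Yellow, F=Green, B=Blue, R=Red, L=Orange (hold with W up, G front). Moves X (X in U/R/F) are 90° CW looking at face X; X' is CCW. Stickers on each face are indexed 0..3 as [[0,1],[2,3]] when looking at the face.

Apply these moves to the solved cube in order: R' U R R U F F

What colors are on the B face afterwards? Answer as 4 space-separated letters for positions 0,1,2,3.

After move 1 (R'): R=RRRR U=WBWB F=GWGW D=YGYG B=YBYB
After move 2 (U): U=WWBB F=RRGW R=YBRR B=OOYB L=GWOO
After move 3 (R): R=RYRB U=WRBW F=RGGG D=YYYO B=BOWB
After move 4 (R): R=RRBY U=WGBG F=RYGO D=YWYB B=WORB
After move 5 (U): U=BWGG F=RRGO R=WOBY B=GWRB L=RYOO
After move 6 (F): F=GROR U=BWOY R=GOGY D=BWYB L=RYOW
After move 7 (F): F=OGRR U=BWWY R=OOYY D=GGYB L=RBOW
Query: B face = GWRB

Answer: G W R B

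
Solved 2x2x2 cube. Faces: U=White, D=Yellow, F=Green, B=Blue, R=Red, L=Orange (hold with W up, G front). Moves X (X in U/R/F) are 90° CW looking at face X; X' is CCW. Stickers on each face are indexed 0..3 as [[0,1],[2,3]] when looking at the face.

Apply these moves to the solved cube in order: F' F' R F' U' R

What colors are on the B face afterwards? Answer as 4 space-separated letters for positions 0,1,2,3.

After move 1 (F'): F=GGGG U=WWRR R=YRYR D=OOYY L=OWOW
After move 2 (F'): F=GGGG U=WWYY R=OROR D=WWYY L=OROR
After move 3 (R): R=OORR U=WGYG F=GWGY D=WBYB B=YBWB
After move 4 (F'): F=WYGG U=WGOR R=BOWR D=RRYB L=OGOY
After move 5 (U'): U=GRWO F=OGGG R=WYWR B=BOWB L=YBOY
After move 6 (R): R=WWRY U=GGWG F=ORGB D=RWYB B=OORB
Query: B face = OORB

Answer: O O R B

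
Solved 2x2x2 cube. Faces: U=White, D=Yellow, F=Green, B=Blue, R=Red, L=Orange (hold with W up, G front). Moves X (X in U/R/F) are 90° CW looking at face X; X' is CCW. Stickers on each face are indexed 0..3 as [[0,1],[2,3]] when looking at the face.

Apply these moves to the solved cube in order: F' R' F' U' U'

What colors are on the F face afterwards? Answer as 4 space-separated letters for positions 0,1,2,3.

Answer: Y B G G

Derivation:
After move 1 (F'): F=GGGG U=WWRR R=YRYR D=OOYY L=OWOW
After move 2 (R'): R=RRYY U=WBRB F=GWGR D=OGYG B=YBOB
After move 3 (F'): F=WRGG U=WBRY R=GROY D=WWYG L=OBOR
After move 4 (U'): U=BYWR F=OBGG R=WROY B=GROB L=YBOR
After move 5 (U'): U=YRBW F=YBGG R=OBOY B=WROB L=GROR
Query: F face = YBGG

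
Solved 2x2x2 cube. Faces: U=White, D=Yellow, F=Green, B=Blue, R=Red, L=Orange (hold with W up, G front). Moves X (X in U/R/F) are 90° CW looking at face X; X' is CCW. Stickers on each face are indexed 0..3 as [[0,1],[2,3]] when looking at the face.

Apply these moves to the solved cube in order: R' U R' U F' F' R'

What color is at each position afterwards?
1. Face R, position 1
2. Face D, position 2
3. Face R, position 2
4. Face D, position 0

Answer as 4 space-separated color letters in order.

Answer: R Y O Y

Derivation:
After move 1 (R'): R=RRRR U=WBWB F=GWGW D=YGYG B=YBYB
After move 2 (U): U=WWBB F=RRGW R=YBRR B=OOYB L=GWOO
After move 3 (R'): R=BRYR U=WYBO F=RWGB D=YRYW B=GOGB
After move 4 (U): U=BWOY F=BRGB R=GOYR B=GWGB L=RWOO
After move 5 (F'): F=RBBG U=BWGY R=ROYR D=WOYW L=RYOO
After move 6 (F'): F=BGRB U=BWRY R=OOWR D=YOYW L=RYOG
After move 7 (R'): R=OROW U=BGRG F=BWRY D=YGYB B=WWOB
Query 1: R[1] = R
Query 2: D[2] = Y
Query 3: R[2] = O
Query 4: D[0] = Y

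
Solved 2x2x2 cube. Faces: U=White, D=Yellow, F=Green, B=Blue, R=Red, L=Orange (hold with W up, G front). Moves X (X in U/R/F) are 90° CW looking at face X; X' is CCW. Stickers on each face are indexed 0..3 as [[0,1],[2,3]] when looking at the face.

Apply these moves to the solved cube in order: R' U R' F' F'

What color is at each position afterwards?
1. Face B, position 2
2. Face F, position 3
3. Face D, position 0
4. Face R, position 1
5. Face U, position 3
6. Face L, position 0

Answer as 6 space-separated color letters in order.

Answer: G R O R Y G

Derivation:
After move 1 (R'): R=RRRR U=WBWB F=GWGW D=YGYG B=YBYB
After move 2 (U): U=WWBB F=RRGW R=YBRR B=OOYB L=GWOO
After move 3 (R'): R=BRYR U=WYBO F=RWGB D=YRYW B=GOGB
After move 4 (F'): F=WBRG U=WYBY R=RRYR D=WOYW L=GOOB
After move 5 (F'): F=BGWR U=WYRY R=ORWR D=OBYW L=GYOB
Query 1: B[2] = G
Query 2: F[3] = R
Query 3: D[0] = O
Query 4: R[1] = R
Query 5: U[3] = Y
Query 6: L[0] = G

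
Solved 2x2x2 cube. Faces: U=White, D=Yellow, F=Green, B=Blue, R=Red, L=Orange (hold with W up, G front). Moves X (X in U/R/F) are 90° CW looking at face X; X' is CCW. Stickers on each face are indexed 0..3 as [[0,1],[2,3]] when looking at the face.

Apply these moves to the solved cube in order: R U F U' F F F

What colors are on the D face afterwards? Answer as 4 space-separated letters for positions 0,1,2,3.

Answer: O B Y B

Derivation:
After move 1 (R): R=RRRR U=WGWG F=GYGY D=YBYB B=WBWB
After move 2 (U): U=WWGG F=RRGY R=WBRR B=OOWB L=GYOO
After move 3 (F): F=GRYR U=WWOY R=GBGR D=RWYB L=GYOB
After move 4 (U'): U=WYWO F=GYYR R=GRGR B=GBWB L=OOOB
After move 5 (F): F=YGRY U=WYBO R=WROR D=GGYB L=OROW
After move 6 (F): F=RYYG U=WYWR R=BROR D=OWYB L=OGOG
After move 7 (F): F=YRGY U=WYGG R=WRRR D=OBYB L=OOOW
Query: D face = OBYB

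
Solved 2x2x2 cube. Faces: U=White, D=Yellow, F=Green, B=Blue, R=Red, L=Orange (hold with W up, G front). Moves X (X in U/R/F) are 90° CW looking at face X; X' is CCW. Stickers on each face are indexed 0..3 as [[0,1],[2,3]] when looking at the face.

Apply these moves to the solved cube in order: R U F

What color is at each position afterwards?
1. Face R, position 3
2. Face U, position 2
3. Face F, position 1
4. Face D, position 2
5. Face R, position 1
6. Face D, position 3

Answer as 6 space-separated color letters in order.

After move 1 (R): R=RRRR U=WGWG F=GYGY D=YBYB B=WBWB
After move 2 (U): U=WWGG F=RRGY R=WBRR B=OOWB L=GYOO
After move 3 (F): F=GRYR U=WWOY R=GBGR D=RWYB L=GYOB
Query 1: R[3] = R
Query 2: U[2] = O
Query 3: F[1] = R
Query 4: D[2] = Y
Query 5: R[1] = B
Query 6: D[3] = B

Answer: R O R Y B B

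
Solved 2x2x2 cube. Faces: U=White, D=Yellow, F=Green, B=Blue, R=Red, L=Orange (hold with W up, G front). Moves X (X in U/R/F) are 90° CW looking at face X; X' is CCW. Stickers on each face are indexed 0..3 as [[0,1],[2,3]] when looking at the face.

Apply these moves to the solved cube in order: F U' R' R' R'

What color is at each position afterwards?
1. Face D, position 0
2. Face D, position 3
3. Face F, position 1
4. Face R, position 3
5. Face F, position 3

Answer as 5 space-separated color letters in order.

After move 1 (F): F=GGGG U=WWOO R=WRWR D=RRYY L=OYOY
After move 2 (U'): U=WOWO F=OYGG R=GGWR B=WRBB L=BBOY
After move 3 (R'): R=GRGW U=WBWW F=OOGO D=RYYG B=YRRB
After move 4 (R'): R=RWGG U=WRWY F=OBGW D=ROYO B=GRYB
After move 5 (R'): R=WGRG U=WYWG F=ORGY D=RBYW B=OROB
Query 1: D[0] = R
Query 2: D[3] = W
Query 3: F[1] = R
Query 4: R[3] = G
Query 5: F[3] = Y

Answer: R W R G Y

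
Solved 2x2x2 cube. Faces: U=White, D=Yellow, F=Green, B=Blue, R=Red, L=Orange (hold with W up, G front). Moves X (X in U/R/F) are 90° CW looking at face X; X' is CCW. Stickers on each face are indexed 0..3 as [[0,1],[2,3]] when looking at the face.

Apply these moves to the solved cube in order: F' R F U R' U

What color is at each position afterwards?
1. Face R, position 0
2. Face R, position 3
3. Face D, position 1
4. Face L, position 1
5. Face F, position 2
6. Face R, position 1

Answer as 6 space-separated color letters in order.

Answer: B G Y W Y O

Derivation:
After move 1 (F'): F=GGGG U=WWRR R=YRYR D=OOYY L=OWOW
After move 2 (R): R=YYRR U=WGRG F=GOGY D=OBYB B=RBWB
After move 3 (F): F=GGYO U=WGWW R=RYGR D=RYYB L=OOOB
After move 4 (U): U=WWWG F=RYYO R=RBGR B=OOWB L=GGOB
After move 5 (R'): R=BRRG U=WWWO F=RWYG D=RYYO B=BOYB
After move 6 (U): U=WWOW F=BRYG R=BORG B=GGYB L=RWOB
Query 1: R[0] = B
Query 2: R[3] = G
Query 3: D[1] = Y
Query 4: L[1] = W
Query 5: F[2] = Y
Query 6: R[1] = O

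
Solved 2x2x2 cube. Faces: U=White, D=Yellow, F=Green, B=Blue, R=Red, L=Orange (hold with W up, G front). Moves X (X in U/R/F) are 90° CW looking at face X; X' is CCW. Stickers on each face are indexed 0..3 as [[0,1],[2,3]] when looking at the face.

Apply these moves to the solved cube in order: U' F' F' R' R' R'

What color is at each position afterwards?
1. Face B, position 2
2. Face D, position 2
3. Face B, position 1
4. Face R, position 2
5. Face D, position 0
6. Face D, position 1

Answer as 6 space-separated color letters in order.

Answer: W Y R R W B

Derivation:
After move 1 (U'): U=WWWW F=OOGG R=GGRR B=RRBB L=BBOO
After move 2 (F'): F=OGOG U=WWGR R=YGYR D=BOYY L=BWOW
After move 3 (F'): F=GGOO U=WWYY R=OGBR D=WWYY L=BROG
After move 4 (R'): R=GROB U=WBYR F=GWOY D=WGYO B=YRWB
After move 5 (R'): R=RBGO U=WWYY F=GBOR D=WWYY B=ORGB
After move 6 (R'): R=BORG U=WGYO F=GWOY D=WBYR B=YRWB
Query 1: B[2] = W
Query 2: D[2] = Y
Query 3: B[1] = R
Query 4: R[2] = R
Query 5: D[0] = W
Query 6: D[1] = B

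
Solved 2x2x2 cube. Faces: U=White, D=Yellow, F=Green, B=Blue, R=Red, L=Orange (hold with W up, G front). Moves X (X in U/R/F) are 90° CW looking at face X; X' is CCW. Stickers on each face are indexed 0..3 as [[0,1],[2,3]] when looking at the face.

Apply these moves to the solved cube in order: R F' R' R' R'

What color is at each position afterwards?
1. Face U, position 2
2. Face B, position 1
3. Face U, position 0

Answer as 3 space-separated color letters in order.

Answer: R B W

Derivation:
After move 1 (R): R=RRRR U=WGWG F=GYGY D=YBYB B=WBWB
After move 2 (F'): F=YYGG U=WGRR R=BRYR D=OOYB L=OGOW
After move 3 (R'): R=RRBY U=WWRW F=YGGR D=OYYG B=BBOB
After move 4 (R'): R=RYRB U=WORB F=YWGW D=OGYR B=GBYB
After move 5 (R'): R=YBRR U=WYRG F=YOGB D=OWYW B=RBGB
Query 1: U[2] = R
Query 2: B[1] = B
Query 3: U[0] = W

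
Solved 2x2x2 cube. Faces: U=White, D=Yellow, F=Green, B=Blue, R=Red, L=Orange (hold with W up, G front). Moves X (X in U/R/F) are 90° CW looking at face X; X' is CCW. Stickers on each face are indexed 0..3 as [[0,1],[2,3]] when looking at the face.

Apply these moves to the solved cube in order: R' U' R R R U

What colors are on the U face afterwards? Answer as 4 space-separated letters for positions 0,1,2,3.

Answer: W B R Y

Derivation:
After move 1 (R'): R=RRRR U=WBWB F=GWGW D=YGYG B=YBYB
After move 2 (U'): U=BBWW F=OOGW R=GWRR B=RRYB L=YBOO
After move 3 (R): R=RGRW U=BOWW F=OGGG D=YYYR B=WRBB
After move 4 (R): R=RRWG U=BGWG F=OYGR D=YBYW B=WROB
After move 5 (R): R=WRGR U=BYWR F=OBGW D=YOYW B=GRGB
After move 6 (U): U=WBRY F=WRGW R=GRGR B=YBGB L=OBOO
Query: U face = WBRY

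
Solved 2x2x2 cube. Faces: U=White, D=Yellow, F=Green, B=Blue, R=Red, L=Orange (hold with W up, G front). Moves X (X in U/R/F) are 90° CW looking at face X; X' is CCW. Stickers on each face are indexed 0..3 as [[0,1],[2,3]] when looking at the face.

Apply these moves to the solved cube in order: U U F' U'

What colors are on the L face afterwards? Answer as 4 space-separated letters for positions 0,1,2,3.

After move 1 (U): U=WWWW F=RRGG R=BBRR B=OOBB L=GGOO
After move 2 (U): U=WWWW F=BBGG R=OORR B=GGBB L=RROO
After move 3 (F'): F=BGBG U=WWOR R=YOYR D=ROYY L=RWOW
After move 4 (U'): U=WRWO F=RWBG R=BGYR B=YOBB L=GGOW
Query: L face = GGOW

Answer: G G O W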